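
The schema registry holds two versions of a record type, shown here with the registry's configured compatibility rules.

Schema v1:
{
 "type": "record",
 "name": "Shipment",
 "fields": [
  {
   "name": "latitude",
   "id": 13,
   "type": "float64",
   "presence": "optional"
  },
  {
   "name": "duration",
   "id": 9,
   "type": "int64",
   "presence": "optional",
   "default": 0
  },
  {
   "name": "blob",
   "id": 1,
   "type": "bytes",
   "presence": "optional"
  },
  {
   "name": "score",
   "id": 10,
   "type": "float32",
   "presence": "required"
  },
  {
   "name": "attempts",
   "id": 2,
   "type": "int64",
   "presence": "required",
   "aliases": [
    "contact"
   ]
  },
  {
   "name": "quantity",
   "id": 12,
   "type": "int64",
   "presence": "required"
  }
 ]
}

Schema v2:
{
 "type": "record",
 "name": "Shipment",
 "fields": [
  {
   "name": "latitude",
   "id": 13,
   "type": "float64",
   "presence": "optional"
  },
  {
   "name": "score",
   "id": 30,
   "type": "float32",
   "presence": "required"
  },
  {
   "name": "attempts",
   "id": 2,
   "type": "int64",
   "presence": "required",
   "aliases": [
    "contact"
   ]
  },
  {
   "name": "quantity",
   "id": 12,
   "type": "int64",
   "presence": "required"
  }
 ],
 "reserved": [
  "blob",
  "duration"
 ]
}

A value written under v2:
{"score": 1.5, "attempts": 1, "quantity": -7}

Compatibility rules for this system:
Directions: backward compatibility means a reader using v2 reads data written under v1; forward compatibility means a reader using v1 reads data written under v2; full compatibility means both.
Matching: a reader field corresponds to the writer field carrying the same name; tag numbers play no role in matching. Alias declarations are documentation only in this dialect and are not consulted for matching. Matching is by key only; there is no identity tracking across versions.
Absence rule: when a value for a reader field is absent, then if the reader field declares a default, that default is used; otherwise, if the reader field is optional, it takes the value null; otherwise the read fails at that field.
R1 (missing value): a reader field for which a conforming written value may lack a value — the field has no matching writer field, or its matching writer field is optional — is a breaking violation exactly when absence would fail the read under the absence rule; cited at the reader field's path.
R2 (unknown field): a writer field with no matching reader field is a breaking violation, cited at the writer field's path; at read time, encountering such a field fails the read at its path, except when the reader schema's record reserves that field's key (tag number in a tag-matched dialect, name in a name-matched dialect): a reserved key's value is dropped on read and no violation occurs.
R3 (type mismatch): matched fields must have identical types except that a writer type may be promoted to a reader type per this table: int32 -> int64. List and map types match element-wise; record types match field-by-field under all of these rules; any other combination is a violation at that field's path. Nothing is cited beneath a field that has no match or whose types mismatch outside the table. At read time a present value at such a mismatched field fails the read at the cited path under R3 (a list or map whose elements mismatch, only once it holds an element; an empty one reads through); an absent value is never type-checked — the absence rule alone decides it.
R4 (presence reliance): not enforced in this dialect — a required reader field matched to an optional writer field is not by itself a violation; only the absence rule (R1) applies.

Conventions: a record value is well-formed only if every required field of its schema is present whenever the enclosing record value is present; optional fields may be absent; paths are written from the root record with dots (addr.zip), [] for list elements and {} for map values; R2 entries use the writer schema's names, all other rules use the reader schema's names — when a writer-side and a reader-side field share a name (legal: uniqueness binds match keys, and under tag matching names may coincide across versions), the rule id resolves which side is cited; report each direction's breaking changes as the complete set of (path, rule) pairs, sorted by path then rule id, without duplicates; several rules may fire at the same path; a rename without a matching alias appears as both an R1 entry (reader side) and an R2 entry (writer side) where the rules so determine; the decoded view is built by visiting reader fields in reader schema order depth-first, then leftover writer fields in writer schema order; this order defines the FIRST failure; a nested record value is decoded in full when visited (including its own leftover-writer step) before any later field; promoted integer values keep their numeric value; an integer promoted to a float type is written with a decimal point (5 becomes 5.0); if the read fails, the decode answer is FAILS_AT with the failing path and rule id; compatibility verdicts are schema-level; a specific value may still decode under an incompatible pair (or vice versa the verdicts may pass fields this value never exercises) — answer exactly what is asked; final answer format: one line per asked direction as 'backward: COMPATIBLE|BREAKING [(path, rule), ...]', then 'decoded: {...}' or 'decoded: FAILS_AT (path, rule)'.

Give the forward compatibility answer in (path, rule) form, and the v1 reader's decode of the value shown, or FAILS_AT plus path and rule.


the writer's type comes first in each Shipment pair
checking forward for Shipment: reader v1 against writer v2:
  float64 -> float64, writer optional: latitude aligns to latitude
  duration: no writer match
  blob: no writer match
  float32 -> float32, writer required: score aligns to score
  int64 -> int64, writer required: attempts aligns to attempts
  int64 -> int64, writer required: quantity aligns to quantity
  => forward: COMPATIBLE
decode walk for Shipment under reader schema v1:
  latitude := null (not supplied -> null)
  duration := 0 (no value, default fills)
  blob := null (not supplied -> null)
  score := 1.5
  attempts := 1
  quantity := -7
  => decoded: {"latitude": null, "duration": 0, "blob": null, "score": 1.5, "attempts": 1, "quantity": -7}
the rest of the Shipment diff is inert for this question:
  field score in record Shipment: tag 10 changed to 30 -> no rule fires on it in Shipment's dialect; the asked verdict holds
  removed field blob from record Shipment (its key "blob" joins the reserved list) -> no rule fires on it in Shipment's dialect; the asked verdict holds
  removed field duration from record Shipment (its key "duration" joins the reserved list) -> no rule fires on it in Shipment's dialect; the asked verdict holds

forward: COMPATIBLE []; decoded: {"latitude": null, "duration": 0, "blob": null, "score": 1.5, "attempts": 1, "quantity": -7}


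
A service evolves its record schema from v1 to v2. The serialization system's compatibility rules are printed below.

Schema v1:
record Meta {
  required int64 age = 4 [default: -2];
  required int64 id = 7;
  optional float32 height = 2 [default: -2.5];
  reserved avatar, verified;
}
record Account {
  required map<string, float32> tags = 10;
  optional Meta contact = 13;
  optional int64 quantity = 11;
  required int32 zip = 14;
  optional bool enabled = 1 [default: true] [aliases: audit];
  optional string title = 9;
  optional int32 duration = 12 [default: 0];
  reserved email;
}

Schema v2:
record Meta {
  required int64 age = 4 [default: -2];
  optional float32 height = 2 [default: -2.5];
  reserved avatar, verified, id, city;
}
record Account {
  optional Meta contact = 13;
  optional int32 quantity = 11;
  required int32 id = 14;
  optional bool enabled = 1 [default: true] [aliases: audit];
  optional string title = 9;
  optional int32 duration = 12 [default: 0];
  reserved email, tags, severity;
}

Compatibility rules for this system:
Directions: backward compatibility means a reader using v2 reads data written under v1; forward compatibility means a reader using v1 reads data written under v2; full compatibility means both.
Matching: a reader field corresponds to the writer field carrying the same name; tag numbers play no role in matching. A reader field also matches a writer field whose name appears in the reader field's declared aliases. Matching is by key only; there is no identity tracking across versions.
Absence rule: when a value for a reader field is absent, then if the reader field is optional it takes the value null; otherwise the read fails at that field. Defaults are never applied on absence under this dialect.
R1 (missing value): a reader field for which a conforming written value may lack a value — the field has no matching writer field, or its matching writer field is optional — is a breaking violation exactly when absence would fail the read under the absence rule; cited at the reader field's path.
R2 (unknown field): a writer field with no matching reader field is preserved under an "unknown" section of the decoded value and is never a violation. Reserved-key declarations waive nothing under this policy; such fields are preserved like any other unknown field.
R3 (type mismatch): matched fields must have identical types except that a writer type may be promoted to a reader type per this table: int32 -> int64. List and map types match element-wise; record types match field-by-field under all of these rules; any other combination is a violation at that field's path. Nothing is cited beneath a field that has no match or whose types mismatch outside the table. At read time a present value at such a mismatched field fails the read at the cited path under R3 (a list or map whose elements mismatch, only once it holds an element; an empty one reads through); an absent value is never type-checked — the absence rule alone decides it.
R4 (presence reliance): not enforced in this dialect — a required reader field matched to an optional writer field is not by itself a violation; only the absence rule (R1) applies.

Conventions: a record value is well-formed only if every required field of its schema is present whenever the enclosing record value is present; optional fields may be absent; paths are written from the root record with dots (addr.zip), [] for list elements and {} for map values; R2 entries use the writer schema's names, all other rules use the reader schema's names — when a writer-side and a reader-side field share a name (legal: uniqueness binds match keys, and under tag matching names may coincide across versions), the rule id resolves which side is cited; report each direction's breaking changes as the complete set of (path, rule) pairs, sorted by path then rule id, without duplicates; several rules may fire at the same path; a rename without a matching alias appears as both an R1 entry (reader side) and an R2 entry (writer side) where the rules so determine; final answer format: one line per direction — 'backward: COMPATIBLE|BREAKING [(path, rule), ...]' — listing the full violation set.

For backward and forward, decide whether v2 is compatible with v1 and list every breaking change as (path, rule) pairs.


backward: BREAKING [(id, R1), (quantity, R3)]; forward: BREAKING [(contact.id, R1), (tags, R1), (zip, R1)]

in Account below, arrows point writer -> reader
backward analysis of Account with v2 as reader and v1 as writer:
  contact: Meta -> Meta, writer optional; from contact
  quantity: int64 -> int32, writer optional; from quantity
  id: no writer match
  enabled: bool -> bool, writer optional; from enabled
  title: string -> string, writer optional; from title
  duration: int32 -> int32, writer optional; from duration
  writer tags: unknown to reader
  writer zip: unknown to reader
  contact.age: int64 -> int64, writer required; from contact.age
  contact.height: float32 -> float32, writer optional; from contact.height
  writer contact.id: unknown to reader
  violation R1 at id
  violation R3 at quantity
  backward on Account therefore BREAKING (2)
forward analysis of Account with v1 as reader and v2 as writer:
  tags: no writer match
  contact: Meta -> Meta, writer optional; from contact
  quantity: int32 -> int64, writer optional; from quantity
  zip: no writer match
  enabled: bool -> bool, writer optional; from enabled
  title: string -> string, writer optional; from title
  duration: int32 -> int32, writer optional; from duration
  writer id: unknown to reader
  contact.age: int64 -> int64, writer required; from contact.age
  contact.id: no writer match
  contact.height: float32 -> float32, writer optional; from contact.height
  violation R1 at contact.id
  violation R1 at tags
  violation R1 at zip
  forward on Account therefore BREAKING (3)


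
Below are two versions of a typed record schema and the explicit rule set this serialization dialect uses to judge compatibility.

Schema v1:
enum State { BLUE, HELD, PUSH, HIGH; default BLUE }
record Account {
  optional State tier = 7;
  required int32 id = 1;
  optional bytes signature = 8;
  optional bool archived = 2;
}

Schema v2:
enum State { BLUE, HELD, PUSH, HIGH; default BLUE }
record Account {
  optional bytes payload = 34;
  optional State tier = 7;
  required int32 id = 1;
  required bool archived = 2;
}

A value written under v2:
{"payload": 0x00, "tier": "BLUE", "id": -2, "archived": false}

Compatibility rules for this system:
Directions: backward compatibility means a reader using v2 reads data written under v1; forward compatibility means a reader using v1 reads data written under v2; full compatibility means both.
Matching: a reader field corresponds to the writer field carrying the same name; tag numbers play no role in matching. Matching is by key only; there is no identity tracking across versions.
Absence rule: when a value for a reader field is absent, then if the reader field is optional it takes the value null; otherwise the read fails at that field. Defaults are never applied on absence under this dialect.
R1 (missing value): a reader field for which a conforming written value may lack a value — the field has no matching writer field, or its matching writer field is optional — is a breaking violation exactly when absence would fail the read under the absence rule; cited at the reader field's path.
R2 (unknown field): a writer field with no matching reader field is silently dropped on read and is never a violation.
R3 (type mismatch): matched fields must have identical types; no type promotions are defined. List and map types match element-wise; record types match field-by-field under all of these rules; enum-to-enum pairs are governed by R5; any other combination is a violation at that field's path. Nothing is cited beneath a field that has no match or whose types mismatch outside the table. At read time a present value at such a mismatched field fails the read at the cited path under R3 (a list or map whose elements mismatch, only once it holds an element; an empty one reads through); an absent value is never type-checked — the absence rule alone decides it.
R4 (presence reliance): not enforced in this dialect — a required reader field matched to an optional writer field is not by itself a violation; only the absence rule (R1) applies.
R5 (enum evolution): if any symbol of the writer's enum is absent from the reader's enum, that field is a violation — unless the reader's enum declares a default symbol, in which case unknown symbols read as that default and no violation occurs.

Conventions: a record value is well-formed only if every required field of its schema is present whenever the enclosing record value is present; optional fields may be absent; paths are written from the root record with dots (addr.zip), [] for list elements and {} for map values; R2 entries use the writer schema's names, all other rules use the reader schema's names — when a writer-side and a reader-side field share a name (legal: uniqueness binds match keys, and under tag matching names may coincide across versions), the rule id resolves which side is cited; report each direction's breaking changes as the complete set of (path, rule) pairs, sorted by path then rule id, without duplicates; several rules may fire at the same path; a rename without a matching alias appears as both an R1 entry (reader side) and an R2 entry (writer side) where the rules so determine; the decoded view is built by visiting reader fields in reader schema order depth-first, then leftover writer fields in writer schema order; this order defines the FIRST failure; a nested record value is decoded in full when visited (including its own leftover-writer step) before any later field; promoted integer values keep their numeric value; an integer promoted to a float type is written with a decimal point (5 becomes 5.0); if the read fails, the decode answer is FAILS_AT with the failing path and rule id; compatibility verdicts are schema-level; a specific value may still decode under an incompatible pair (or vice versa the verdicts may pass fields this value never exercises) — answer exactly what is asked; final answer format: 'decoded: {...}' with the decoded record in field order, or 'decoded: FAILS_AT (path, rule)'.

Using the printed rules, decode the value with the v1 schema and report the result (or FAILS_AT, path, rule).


decoded: {"tier": "BLUE", "id": -2, "signature": null, "archived": false}

each type pair in Account: writer, then reader
migrating the Account value to v1:
  tier := "BLUE"
  id := -2
  signature := null (absent, optional -> null)
  archived := false
  writer payload: unknown -> dropped
  => decoded: {"tier": "BLUE", "id": -2, "signature": null, "archived": false}
the rest of the Account diff is inert for this question:
  field archived in record Account: optional changed to required -> changes Account's schema-level verdicts only — the decode of this value is the same
  added field payload to record Account: optional bytes, tag 34 (in v2 it sits immediately before tier) -> fires no rule on Account under this dialect and leaves the result unchanged
  removed field signature from record Account -> fires no rule on Account under this dialect and leaves the result unchanged


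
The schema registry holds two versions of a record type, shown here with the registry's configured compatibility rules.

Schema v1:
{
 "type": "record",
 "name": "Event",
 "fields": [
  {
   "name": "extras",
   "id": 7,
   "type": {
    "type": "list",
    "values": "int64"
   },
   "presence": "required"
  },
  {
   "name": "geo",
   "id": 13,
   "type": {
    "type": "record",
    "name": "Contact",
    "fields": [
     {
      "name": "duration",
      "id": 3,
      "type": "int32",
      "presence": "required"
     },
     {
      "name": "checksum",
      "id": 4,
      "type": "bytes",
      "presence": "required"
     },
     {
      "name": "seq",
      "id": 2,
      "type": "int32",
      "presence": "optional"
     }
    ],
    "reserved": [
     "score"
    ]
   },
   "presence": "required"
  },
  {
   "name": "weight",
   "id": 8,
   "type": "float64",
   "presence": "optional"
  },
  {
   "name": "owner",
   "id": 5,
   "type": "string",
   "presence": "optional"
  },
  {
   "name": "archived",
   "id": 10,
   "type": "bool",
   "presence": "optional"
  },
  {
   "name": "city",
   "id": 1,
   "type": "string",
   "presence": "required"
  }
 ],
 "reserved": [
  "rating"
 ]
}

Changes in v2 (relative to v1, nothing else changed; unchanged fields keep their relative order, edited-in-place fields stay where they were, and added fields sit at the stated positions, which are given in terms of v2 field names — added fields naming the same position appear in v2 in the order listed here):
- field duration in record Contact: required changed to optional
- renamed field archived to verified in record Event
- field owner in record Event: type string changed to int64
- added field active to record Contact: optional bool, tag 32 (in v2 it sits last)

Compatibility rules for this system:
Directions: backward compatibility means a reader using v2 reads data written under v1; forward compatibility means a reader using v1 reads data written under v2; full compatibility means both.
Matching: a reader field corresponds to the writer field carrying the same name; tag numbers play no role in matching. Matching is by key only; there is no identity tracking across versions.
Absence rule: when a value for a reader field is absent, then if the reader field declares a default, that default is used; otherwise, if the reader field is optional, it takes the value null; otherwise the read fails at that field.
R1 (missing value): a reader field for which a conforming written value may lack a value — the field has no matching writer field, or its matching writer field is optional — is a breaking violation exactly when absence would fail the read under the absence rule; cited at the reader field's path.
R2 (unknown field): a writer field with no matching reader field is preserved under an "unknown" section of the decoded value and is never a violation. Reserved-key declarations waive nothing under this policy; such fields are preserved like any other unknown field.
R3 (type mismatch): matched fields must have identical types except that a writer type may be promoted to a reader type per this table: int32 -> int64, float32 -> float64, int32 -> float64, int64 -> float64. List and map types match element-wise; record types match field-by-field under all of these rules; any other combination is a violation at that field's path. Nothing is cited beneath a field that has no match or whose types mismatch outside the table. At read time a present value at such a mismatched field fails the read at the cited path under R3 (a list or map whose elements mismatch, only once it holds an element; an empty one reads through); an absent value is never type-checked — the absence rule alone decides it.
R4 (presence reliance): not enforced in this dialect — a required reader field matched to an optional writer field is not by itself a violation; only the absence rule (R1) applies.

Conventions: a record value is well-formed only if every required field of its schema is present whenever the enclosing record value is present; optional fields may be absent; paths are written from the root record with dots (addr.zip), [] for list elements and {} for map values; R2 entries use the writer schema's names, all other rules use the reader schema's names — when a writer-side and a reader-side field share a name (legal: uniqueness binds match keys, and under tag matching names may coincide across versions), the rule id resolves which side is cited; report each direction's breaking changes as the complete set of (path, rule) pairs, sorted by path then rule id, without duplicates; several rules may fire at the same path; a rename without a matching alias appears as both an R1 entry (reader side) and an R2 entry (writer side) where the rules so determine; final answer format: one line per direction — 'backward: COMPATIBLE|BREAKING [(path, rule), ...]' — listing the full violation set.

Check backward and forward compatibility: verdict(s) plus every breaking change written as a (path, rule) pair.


each type pair in Event: writer, then reader
backward analysis of Event with v2 as reader and v1 as writer:
  list<int64> -> list<int64>, writer required: extras aligns to extras
  Contact -> Contact, writer required: geo aligns to geo
  float64 -> float64, writer optional: weight aligns to weight
  string -> int64, writer optional: owner aligns to owner
  verified: no writer-side match
  string -> string, writer required: city aligns to city
  leftover writer field: archived
  int32 -> int32, writer required: geo.duration aligns to geo.duration
  bytes -> bytes, writer required: geo.checksum aligns to geo.checksum
  int32 -> int32, writer optional: geo.seq aligns to geo.seq
  geo.active: no writer-side match
  R3 fires at owner
  => backward verdict for Event: BREAKING, 1 violation(s)
forward analysis of Event with v1 as reader and v2 as writer:
  list<int64> -> list<int64>, writer required: extras aligns to extras
  Contact -> Contact, writer required: geo aligns to geo
  float64 -> float64, writer optional: weight aligns to weight
  int64 -> string, writer optional: owner aligns to owner
  archived: no writer-side match
  string -> string, writer required: city aligns to city
  leftover writer field: verified
  int32 -> int32, writer optional: geo.duration aligns to geo.duration
  bytes -> bytes, writer required: geo.checksum aligns to geo.checksum
  int32 -> int32, writer optional: geo.seq aligns to geo.seq
  leftover writer field: geo.active
  R1 fires at geo.duration
  R3 fires at owner
  => forward verdict for Event: BREAKING, 2 violation(s)

backward: BREAKING [(owner, R3)]; forward: BREAKING [(geo.duration, R1), (owner, R3)]


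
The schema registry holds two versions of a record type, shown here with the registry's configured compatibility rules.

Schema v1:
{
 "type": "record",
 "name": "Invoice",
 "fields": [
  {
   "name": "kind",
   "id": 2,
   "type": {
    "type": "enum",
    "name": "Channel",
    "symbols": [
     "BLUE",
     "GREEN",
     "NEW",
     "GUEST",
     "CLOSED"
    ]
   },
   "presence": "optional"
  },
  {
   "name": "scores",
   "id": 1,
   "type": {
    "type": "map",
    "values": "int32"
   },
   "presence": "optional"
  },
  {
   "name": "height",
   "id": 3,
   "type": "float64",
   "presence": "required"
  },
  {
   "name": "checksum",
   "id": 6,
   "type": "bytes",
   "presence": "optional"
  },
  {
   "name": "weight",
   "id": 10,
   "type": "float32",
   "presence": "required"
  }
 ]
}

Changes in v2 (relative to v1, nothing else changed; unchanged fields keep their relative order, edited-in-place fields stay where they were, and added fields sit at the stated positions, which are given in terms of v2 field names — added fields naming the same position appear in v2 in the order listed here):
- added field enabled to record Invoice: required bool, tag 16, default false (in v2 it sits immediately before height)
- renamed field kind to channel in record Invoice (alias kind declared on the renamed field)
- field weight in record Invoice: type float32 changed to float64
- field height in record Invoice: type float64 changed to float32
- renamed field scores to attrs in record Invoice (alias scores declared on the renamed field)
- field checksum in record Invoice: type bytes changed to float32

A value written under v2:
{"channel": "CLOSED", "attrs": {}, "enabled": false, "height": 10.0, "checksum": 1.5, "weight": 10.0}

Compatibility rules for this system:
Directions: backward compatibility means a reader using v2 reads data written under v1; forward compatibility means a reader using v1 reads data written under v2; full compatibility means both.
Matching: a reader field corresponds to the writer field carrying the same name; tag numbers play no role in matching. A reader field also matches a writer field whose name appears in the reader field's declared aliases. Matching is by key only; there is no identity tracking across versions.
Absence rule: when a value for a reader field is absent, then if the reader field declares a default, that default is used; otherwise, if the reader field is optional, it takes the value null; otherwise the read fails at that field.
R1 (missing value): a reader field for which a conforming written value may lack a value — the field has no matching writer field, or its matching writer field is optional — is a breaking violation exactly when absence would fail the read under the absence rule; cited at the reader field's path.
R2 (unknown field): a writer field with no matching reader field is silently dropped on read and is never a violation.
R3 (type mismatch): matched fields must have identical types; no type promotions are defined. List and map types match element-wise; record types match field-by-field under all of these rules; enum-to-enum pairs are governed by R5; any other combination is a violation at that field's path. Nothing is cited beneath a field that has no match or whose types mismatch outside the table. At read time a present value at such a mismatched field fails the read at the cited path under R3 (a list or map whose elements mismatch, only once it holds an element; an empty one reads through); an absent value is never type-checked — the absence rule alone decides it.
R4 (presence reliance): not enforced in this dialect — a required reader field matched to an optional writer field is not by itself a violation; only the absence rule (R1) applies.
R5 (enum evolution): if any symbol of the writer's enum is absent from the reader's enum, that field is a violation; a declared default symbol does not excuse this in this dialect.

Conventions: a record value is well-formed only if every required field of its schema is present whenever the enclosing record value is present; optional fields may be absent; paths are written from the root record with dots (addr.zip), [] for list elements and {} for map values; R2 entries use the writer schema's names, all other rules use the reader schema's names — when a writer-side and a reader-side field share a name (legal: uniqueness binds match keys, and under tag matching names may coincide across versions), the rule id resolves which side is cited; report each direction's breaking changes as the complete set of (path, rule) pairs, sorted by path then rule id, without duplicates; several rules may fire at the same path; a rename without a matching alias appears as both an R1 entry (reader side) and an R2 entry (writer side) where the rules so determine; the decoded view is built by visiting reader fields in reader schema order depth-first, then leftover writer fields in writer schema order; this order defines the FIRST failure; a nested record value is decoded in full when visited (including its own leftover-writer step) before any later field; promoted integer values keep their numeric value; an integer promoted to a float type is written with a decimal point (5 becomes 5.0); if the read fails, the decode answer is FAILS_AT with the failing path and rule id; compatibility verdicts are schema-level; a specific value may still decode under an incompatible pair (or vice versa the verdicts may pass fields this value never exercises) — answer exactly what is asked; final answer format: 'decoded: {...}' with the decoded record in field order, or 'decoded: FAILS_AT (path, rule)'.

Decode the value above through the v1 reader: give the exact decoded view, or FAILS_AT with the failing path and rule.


decoded: FAILS_AT (height, R3)

each type pair in Invoice: writer, then reader
decode (reader v1):
  kind := null (missing; optional => null)
  scores := null (missing; optional => null)
  read fails at height under R3
  => FAILS_AT (height, R3)
checking off the Invoice differences that do not matter here:
  added field enabled to record Invoice: required bool, tag 16, default false (in v2 it sits immediately before height) -> fires no rule on Invoice under this dialect and leaves the result unchanged
  renamed field kind to channel in record Invoice (alias kind declared on the renamed field) -> fires no rule on Invoice under this dialect and leaves the result unchanged
  field weight in record Invoice: type float32 changed to float64 -> affects the rule determinations only; this particular Invoice value decodes identically
  renamed field scores to attrs in record Invoice (alias scores declared on the renamed field) -> fires no rule on Invoice under this dialect and leaves the result unchanged
  field checksum in record Invoice: type bytes changed to float32 -> affects the rule determinations only; this particular Invoice value decodes identically


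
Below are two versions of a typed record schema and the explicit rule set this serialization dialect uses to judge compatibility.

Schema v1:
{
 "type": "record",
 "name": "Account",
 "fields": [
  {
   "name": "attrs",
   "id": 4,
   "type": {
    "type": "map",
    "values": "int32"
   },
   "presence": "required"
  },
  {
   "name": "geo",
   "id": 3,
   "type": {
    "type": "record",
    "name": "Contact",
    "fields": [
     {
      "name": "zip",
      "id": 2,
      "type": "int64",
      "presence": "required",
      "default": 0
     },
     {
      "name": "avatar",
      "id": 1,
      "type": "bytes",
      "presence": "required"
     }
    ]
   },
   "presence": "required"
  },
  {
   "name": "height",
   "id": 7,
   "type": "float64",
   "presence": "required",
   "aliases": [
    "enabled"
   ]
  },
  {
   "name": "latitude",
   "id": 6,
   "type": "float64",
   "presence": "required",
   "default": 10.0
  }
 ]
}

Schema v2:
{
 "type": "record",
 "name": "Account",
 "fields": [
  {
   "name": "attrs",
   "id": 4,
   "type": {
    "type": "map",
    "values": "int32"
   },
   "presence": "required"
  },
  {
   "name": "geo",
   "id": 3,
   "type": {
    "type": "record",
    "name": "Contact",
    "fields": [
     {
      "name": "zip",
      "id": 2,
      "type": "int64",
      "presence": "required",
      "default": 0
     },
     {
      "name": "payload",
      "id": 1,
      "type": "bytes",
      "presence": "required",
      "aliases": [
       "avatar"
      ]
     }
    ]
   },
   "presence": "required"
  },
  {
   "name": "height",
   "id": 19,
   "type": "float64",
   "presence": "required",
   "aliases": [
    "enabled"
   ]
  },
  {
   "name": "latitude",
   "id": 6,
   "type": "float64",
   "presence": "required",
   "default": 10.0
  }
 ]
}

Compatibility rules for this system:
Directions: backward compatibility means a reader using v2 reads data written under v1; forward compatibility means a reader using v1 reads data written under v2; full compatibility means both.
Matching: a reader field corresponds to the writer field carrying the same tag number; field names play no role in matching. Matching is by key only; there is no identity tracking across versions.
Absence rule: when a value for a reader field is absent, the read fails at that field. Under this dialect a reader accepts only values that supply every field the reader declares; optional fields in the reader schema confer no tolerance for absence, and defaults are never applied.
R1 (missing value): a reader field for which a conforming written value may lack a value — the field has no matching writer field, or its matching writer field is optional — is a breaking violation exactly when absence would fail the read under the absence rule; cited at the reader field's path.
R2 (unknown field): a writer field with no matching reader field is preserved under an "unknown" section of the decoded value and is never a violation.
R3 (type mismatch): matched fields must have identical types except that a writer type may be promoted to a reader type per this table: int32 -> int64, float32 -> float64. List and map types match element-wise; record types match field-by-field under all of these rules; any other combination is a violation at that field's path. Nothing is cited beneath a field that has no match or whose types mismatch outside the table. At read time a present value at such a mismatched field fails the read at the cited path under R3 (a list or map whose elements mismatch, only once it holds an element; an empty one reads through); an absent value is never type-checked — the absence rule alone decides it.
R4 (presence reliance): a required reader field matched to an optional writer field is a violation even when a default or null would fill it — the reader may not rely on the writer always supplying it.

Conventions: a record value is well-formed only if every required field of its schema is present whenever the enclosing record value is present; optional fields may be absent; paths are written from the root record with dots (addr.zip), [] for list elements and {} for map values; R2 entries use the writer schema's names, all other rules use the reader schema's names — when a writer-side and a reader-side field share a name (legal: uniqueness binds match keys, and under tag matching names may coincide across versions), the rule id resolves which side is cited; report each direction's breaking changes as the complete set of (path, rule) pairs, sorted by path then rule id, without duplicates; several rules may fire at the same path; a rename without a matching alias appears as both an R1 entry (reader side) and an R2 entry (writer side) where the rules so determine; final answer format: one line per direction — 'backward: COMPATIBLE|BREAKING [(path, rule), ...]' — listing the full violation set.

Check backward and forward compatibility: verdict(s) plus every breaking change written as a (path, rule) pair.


backward: BREAKING [(height, R1)]; forward: BREAKING [(height, R1)]

arrows below run writer -> reader for Account
backward analysis of Account with v2 as reader and v1 as writer:
  attrs <- attrs (map<string, int32> -> map<string, int32>, writer required)
  geo <- geo (Contact -> Contact, writer required)
  height has no writer counterpart
  latitude <- latitude (float64 -> float64, writer required)
  leftover writer field: height
  geo.zip <- geo.zip (int64 -> int64, writer required)
  geo.payload <- geo.avatar (bytes -> bytes, writer required)
  R1 fires at height
  => backward verdict for Account: BREAKING, 1 violation(s)
forward analysis of Account with v1 as reader and v2 as writer:
  attrs <- attrs (map<string, int32> -> map<string, int32>, writer required)
  geo <- geo (Contact -> Contact, writer required)
  height has no writer counterpart
  latitude <- latitude (float64 -> float64, writer required)
  leftover writer field: height
  geo.zip <- geo.zip (int64 -> int64, writer required)
  geo.avatar <- geo.payload (bytes -> bytes, writer required)
  R1 fires at height
  => forward verdict for Account: BREAKING, 1 violation(s)


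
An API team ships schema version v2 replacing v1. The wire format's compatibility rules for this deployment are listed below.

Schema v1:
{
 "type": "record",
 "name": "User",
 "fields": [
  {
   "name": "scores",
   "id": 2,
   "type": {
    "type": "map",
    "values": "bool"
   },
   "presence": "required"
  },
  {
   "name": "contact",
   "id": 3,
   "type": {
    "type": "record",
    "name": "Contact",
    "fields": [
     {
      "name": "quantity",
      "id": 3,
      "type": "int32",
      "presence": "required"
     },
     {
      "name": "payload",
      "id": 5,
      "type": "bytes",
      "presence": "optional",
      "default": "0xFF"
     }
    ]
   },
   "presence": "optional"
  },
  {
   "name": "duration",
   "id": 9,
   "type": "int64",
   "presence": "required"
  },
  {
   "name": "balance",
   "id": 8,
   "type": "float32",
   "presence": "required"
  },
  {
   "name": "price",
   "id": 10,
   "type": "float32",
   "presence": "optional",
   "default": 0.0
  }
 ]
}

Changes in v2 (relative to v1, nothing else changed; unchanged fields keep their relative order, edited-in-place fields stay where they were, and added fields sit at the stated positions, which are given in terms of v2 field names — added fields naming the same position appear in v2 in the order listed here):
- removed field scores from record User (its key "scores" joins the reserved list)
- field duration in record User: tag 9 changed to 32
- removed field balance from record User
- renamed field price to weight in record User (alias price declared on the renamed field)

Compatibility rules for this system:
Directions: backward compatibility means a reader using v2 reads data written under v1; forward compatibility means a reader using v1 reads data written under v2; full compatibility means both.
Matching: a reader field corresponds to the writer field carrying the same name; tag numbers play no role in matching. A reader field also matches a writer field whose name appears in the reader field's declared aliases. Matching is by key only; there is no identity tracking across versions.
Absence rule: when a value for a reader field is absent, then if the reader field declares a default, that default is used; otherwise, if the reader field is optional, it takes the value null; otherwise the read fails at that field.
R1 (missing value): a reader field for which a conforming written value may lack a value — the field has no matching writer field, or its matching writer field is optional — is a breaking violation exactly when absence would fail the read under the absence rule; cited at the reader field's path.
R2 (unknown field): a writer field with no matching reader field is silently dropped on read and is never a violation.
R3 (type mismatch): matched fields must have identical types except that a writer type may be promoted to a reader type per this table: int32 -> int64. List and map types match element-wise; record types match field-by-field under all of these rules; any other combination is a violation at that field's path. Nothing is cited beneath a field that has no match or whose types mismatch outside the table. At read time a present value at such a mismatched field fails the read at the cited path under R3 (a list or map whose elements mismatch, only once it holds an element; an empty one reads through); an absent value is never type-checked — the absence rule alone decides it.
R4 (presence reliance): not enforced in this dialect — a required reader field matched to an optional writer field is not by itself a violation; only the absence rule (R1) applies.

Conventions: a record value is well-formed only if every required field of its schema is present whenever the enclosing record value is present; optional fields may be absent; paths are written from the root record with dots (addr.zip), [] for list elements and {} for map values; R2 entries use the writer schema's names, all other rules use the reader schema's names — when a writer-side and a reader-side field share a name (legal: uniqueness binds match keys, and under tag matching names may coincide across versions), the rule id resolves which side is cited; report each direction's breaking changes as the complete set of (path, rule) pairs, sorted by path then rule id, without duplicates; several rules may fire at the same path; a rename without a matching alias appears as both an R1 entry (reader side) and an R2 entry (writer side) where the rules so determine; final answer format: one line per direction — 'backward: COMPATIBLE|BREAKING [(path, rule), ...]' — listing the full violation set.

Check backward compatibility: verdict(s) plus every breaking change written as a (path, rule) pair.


each type pair in User: writer, then reader
backward for User (reader v2, writer v1):
  writer optional, Contact -> Contact: reader contact maps from writer contact
  writer required, int64 -> int64: reader duration maps from writer duration
  writer optional, float32 -> float32: reader weight maps from writer price
  scores (writer side), unknown to reader
  balance (writer side), unknown to reader
  writer required, int32 -> int32: reader contact.quantity maps from writer contact.quantity
  writer optional, bytes -> bytes: reader contact.payload maps from writer contact.payload
  nothing fires on User: backward is COMPATIBLE
ruling out the remaining User differences:
  removed field scores from record User (its key "scores" joins the reserved list) -> fires only in the forward direction of User, which is not asked here
  field duration in record User: tag 9 changed to 32 -> inert for the asked User verdict: nothing fires
  removed field balance from record User -> fires only in the forward direction of User, which is not asked here
  renamed field price to weight in record User (alias price declared on the renamed field) -> inert for the asked User verdict: nothing fires

backward: COMPATIBLE []
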